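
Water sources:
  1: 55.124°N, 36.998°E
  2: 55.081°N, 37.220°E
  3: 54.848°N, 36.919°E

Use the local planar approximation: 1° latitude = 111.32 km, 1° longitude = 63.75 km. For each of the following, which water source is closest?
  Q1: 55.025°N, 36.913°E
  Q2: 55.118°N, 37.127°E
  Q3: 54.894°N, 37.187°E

Q1→1; Q2→2; Q3→3

Q1 at 55.025°N, 36.913°E:
  1: √((0.099·111.32)² + (0.085·63.75)²) = √(121.45539 + 29.36285) = 12.281 km
  2: √((0.056·111.32)² + (0.307·63.75)²) = √(38.86176 + 383.03383) = 20.540 km
  3: √((-0.177·111.32)² + (0.006·63.75)²) = √(388.23343 + 0.14631) = 19.707 km
  → nearest: 1 (12.281 km)
Q2 at 55.118°N, 37.127°E:
  1: √((0.006·111.32)² + (-0.129·63.75)²) = √(0.44612 + 67.63006) = 8.251 km
  2: √((-0.037·111.32)² + (0.093·63.75)²) = √(16.96484 + 35.15008) = 7.219 km
  3: √((-0.270·111.32)² + (-0.208·63.75)²) = √(903.38718 + 175.82760) = 32.851 km
  → nearest: 2 (7.219 km)
Q3 at 54.894°N, 37.187°E:
  1: √((0.230·111.32)² + (-0.189·63.75)²) = √(655.54433 + 145.17238) = 28.297 km
  2: √((0.187·111.32)² + (0.033·63.75)²) = √(433.34083 + 4.42576) = 20.923 km
  3: √((-0.046·111.32)² + (-0.268·63.75)²) = √(26.22177 + 291.89723) = 17.836 km
  → nearest: 3 (17.836 km)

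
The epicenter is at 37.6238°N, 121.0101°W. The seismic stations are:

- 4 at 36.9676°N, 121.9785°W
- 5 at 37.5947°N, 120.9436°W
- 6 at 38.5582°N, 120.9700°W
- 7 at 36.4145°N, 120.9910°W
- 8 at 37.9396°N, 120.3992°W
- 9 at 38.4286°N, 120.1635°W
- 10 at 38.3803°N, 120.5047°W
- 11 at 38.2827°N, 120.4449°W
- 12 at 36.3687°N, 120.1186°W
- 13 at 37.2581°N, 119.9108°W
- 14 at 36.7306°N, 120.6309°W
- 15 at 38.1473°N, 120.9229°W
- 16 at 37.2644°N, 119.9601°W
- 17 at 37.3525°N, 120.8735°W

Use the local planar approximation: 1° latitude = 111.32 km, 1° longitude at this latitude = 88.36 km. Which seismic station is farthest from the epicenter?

12

Distances from 37.6238°N, 121.0101°W:
4: √((-0.6562·111.32)² + (-0.9684·88.36)²) = √(5336.037186 + 7321.852504) = 112.5073 km
5: √((-0.0291·111.32)² + (0.0665·88.36)²) = √(10.493790 + 34.526671) = 6.7097 km
6: √((0.9344·111.32)² + (0.0401·88.36)²) = √(10819.621167 + 12.554521) = 104.0777 km
7: √((-1.2093·111.32)² + (0.0191·88.36)²) = √(18122.349471 + 2.848250) = 134.6299 km
8: √((0.3158·111.32)² + (0.6109·88.36)²) = √(1235.863900 + 2913.745828) = 64.4175 km
9: √((0.8048·111.32)² + (0.8466·88.36)²) = √(8026.428305 + 5595.874201) = 116.7146 km
10: √((0.7565·111.32)² + (0.5054·88.36)²) = √(7091.927056 + 1994.260510) = 95.3215 km
11: √((0.6589·111.32)² + (0.5652·88.36)²) = √(5380.038833 + 2494.110673) = 88.7364 km
12: √((-1.2551·111.32)² + (0.8915·88.36)²) = √(19521.044635 + 6205.176076) = 160.3940 km
13: √((-0.3657·111.32)² + (1.0993·88.36)²) = √(1657.281628 + 9435.042708) = 105.3201 km
14: √((-0.8932·111.32)² + (0.3792·88.36)²) = √(9886.528534 + 1122.659541) = 104.9247 km
15: √((0.5235·111.32)² + (0.0872·88.36)²) = √(3396.094507 + 59.366902) = 58.7832 km
16: √((-0.3594·111.32)² + (1.0500·88.36)²) = √(1600.672711 + 8607.757284) = 101.0368 km
17: √((-0.2713·111.32)² + (0.1366·88.36)²) = √(912.107408 + 145.684321) = 32.5237 km
Maximum: 12 at 160.3940 km.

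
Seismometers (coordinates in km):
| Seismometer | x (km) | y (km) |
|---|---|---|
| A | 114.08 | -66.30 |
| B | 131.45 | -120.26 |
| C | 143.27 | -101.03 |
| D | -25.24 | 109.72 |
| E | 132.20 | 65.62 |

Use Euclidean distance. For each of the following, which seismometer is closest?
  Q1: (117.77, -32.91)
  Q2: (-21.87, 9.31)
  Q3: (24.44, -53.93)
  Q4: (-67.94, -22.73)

Q1→A; Q2→D; Q3→A; Q4→D

Q1 at (117.77, -32.91):
  A: 33.59 km
  B: 88.41 km
  C: 72.74 km
  D: 201.98 km
  E: 99.58 km
  → nearest: A (33.59 km)
Q2 at (-21.87, 9.31):
  A: 155.56 km
  B: 200.74 km
  C: 198.61 km
  D: 100.47 km
  E: 164.04 km
  → nearest: D (100.47 km)
Q3 at (24.44, -53.93):
  A: 90.49 km
  B: 125.90 km
  C: 127.82 km
  D: 171.02 km
  E: 160.95 km
  → nearest: A (90.49 km)
Q4 at (-67.94, -22.73):
  A: 187.16 km
  B: 221.97 km
  C: 225.26 km
  D: 139.16 km
  E: 218.77 km
  → nearest: D (139.16 km)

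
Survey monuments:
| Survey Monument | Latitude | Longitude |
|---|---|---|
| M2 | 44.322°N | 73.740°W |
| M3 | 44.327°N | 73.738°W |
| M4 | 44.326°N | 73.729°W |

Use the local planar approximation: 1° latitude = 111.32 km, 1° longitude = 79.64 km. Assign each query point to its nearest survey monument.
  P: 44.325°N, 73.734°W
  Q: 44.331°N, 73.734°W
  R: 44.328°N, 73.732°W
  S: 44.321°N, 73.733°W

P at 44.325°N, 73.734°W:
  M2: 0.583 km
  M3: 0.389 km
  M4: 0.413 km
  → nearest: M3 (0.389 km)
Q at 44.331°N, 73.734°W:
  M2: 1.110 km
  M3: 0.547 km
  M4: 0.684 km
  → nearest: M3 (0.547 km)
R at 44.328°N, 73.732°W:
  M2: 0.923 km
  M3: 0.491 km
  M4: 0.327 km
  → nearest: M4 (0.327 km)
S at 44.321°N, 73.733°W:
  M2: 0.568 km
  M3: 0.778 km
  M4: 0.641 km
  → nearest: M2 (0.568 km)

P→M3; Q→M3; R→M4; S→M2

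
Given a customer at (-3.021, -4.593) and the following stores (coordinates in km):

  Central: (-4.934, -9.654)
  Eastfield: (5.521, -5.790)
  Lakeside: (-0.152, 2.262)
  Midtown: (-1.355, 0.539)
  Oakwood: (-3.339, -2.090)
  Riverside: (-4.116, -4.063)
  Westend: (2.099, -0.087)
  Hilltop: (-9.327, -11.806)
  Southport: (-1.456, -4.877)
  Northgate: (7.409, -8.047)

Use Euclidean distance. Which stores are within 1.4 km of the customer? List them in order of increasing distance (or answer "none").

Distances from (-3.021, -4.593):
Central: √((-1.913)² + (-5.061)²) = √(3.65957 + 25.61372) = 5.410 km
Eastfield: √((8.542)² + (-1.197)²) = √(72.96576 + 1.43281) = 8.625 km
Lakeside: √((2.869)² + (6.855)²) = √(8.23116 + 46.99103) = 7.431 km
Midtown: √((1.666)² + (5.132)²) = √(2.77556 + 26.33742) = 5.396 km
Oakwood: √((-0.318)² + (2.503)²) = √(0.10112 + 6.26501) = 2.523 km
Riverside: √((-1.095)² + (0.530)²) = √(1.19902 + 0.28090) = 1.217 km
Westend: √((5.120)² + (4.506)²) = √(26.21440 + 20.30404) = 6.820 km
Hilltop: √((-6.306)² + (-7.213)²) = √(39.76564 + 52.02737) = 9.581 km
Southport: √((1.565)² + (-0.284)²) = √(2.44922 + 0.08066) = 1.591 km
Northgate: √((10.430)² + (-3.454)²) = √(108.78490 + 11.93012) = 10.987 km
Threshold 1.4 km: Riverside (1.217 km) is within range.

Riverside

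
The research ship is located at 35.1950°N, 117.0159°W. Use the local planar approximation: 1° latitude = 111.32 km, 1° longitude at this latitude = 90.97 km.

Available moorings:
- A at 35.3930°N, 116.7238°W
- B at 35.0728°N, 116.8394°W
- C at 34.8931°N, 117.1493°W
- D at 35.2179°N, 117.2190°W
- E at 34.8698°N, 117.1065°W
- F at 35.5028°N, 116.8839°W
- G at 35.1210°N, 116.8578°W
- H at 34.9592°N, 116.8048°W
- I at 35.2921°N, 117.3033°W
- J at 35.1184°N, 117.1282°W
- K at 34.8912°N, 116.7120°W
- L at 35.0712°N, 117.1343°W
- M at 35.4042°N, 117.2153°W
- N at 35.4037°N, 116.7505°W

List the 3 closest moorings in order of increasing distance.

Distances from 35.1950°N, 117.0159°W:
A: √((0.1980·111.32)² + (0.2921·90.97)²) = √(485.821551 + 706.089094) = 34.5241 km
B: √((-0.1222·111.32)² + (0.1765·90.97)²) = √(185.049880 + 257.801719) = 21.0440 km
C: √((-0.3019·111.32)² + (-0.1334·90.97)²) = √(1129.464594 + 147.267885) = 35.7314 km
D: √((0.0229·111.32)² + (-0.2031·90.97)²) = √(6.498563 + 341.362835) = 18.6510 km
E: √((-0.3252·111.32)² + (-0.0906·90.97)²) = √(1310.531515 + 67.928619) = 37.1276 km
F: √((0.3078·111.32)² + (0.1320·90.97)²) = √(1174.041980 + 144.193025) = 36.3075 km
G: √((-0.0740·111.32)² + (0.1581·90.97)²) = √(67.859372 + 206.852193) = 16.5744 km
H: √((-0.2358·111.32)² + (0.2111·90.97)²) = √(689.023441 + 368.784667) = 32.5240 km
I: √((0.0971·111.32)² + (-0.2874·90.97)²) = √(116.838199 + 683.549417) = 28.2911 km
J: √((-0.0766·111.32)² + (-0.1123·90.97)²) = √(72.711639 + 104.365246) = 13.3070 km
K: √((-0.3038·111.32)² + (0.3039·90.97)²) = √(1143.725843 + 764.289318) = 43.6808 km
L: √((-0.1238·111.32)² + (-0.1184·90.97)²) = √(189.927427 + 116.011167) = 17.4911 km
M: √((0.2092·111.32)² + (-0.1994·90.97)²) = √(542.337651 + 329.038485) = 29.5191 km
N: √((0.2087·111.32)² + (0.2654·90.97)²) = √(539.748313 + 582.905598) = 33.5060 km
Sorted: J (13.3070 km) < G (16.5744 km) < L (17.4911 km) < D (18.6510 km) < B (21.0440 km) < …

J, G, L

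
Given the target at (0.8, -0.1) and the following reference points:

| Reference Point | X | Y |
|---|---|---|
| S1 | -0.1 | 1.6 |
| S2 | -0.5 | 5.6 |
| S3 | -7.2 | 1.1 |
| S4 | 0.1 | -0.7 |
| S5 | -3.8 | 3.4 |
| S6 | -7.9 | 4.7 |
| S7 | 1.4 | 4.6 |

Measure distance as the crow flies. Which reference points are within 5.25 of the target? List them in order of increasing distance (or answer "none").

Distances from (0.8, -0.1):
S1: 1.92
S2: 5.85
S3: 8.09
S4: 0.92
S5: 5.78
S6: 9.94
S7: 4.74
Threshold 5.25: S4 (0.92), S1 (1.92), S7 (4.74) are within range.

S4, S1, S7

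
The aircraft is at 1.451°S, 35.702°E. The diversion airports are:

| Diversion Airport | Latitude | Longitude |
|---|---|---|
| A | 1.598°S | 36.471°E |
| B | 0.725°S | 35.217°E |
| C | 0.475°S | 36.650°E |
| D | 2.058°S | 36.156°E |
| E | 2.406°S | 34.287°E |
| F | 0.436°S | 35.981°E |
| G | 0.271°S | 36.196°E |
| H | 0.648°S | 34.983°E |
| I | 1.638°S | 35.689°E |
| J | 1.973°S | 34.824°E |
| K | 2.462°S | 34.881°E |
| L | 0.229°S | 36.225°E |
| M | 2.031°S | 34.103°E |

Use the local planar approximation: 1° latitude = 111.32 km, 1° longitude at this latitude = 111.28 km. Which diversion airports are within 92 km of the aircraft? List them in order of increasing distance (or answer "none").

Distances from 1.451°S, 35.702°E:
A: √((-0.147·111.32)² + (0.769·111.28)²) = √(267.78181 + 7322.96424) = 87.125 km
B: √((0.726·111.32)² + (-0.485·111.28)²) = √(6531.60085 + 2912.84725) = 97.183 km
C: √((0.976·111.32)² + (0.948·111.28)²) = √(11804.45744 + 11128.86588) = 151.438 km
D: √((-0.607·111.32)² + (0.454·111.28)²) = √(4565.87248 + 2552.38357) = 84.370 km
E: √((-0.955·111.32)² + (-1.415·111.28)²) = √(11301.94367 + 24794.02951) = 189.989 km
F: √((1.015·111.32)² + (0.279·111.28)²) = √(12766.69490 + 963.92366) = 117.178 km
G: √((1.180·111.32)² + (0.494·111.28)²) = √(17254.81908 + 3021.95597) = 142.397 km
H: √((0.803·111.32)² + (-0.719·111.28)²) = √(7990.56495 + 6401.65131) = 119.968 km
I: √((-0.187·111.32)² + (-0.013·111.28)²) = √(433.34083 + 2.09277) = 20.867 km
J: √((-0.522·111.32)² + (-0.878·111.28)²) = √(3376.66053 + 9546.04035) = 113.678 km
K: √((-1.011·111.32)² + (-0.821·111.28)²) = √(12666.26898 + 8346.81039) = 144.959 km
L: √((1.222·111.32)² + (0.523·111.28)²) = √(18504.98797 + 3387.17482) = 147.960 km
M: √((-0.580·111.32)² + (-1.599·111.28)²) = √(4168.71670 + 31661.47632) = 189.289 km
Threshold 92 km: I (20.867 km), D (84.370 km), A (87.125 km) are within range.

I, D, A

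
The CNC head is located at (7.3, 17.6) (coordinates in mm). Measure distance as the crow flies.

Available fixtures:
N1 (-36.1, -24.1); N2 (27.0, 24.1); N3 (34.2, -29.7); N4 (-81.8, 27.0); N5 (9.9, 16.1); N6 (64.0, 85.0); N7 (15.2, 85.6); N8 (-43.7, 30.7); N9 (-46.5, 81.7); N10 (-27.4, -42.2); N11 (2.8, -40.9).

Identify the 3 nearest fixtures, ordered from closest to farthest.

Distances from (7.3, 17.6):
N1: √((-43.4)² + (-41.7)²) = √(1883.560 + 1738.890) = 60.2 mm
N2: √((19.7)² + (6.5)²) = √(388.090 + 42.250) = 20.7 mm
N3: √((26.9)² + (-47.3)²) = √(723.610 + 2237.290) = 54.4 mm
N4: √((-89.1)² + (9.4)²) = √(7938.810 + 88.360) = 89.6 mm
N5: √((2.6)² + (-1.5)²) = √(6.760 + 2.250) = 3.0 mm
N6: √((56.7)² + (67.4)²) = √(3214.890 + 4542.760) = 88.1 mm
N7: √((7.9)² + (68.0)²) = √(62.410 + 4624.000) = 68.5 mm
N8: √((-51.0)² + (13.1)²) = √(2601.000 + 171.610) = 52.7 mm
N9: √((-53.8)² + (64.1)²) = √(2894.440 + 4108.810) = 83.7 mm
N10: √((-34.7)² + (-59.8)²) = √(1204.090 + 3576.040) = 69.1 mm
N11: √((-4.5)² + (-58.5)²) = √(20.250 + 3422.250) = 58.7 mm
Sorted: N5 (3.0 mm) < N2 (20.7 mm) < N8 (52.7 mm) < N3 (54.4 mm) < N11 (58.7 mm) < …

N5, N2, N8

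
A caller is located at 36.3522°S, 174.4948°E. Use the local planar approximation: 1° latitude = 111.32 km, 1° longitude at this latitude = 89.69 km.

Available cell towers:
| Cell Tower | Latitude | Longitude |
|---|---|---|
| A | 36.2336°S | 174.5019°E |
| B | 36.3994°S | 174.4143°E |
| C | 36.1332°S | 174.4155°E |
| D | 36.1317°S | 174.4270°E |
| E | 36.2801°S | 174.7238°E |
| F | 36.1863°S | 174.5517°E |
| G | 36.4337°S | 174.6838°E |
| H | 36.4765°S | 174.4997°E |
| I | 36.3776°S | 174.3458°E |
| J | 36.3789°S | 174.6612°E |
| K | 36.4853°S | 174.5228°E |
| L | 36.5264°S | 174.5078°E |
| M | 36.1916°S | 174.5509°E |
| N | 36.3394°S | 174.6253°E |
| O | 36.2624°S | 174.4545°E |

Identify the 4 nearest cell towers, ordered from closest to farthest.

B, O, N, A

Distances from 36.3522°S, 174.4948°E:
A: √((0.1186·111.32)² + (0.0071·89.69)²) = √(174.307379 + 0.405513) = 13.2179 km
B: √((-0.0472·111.32)² + (-0.0805·89.69)²) = √(27.607711 + 52.129050) = 8.9295 km
C: √((0.2190·111.32)² + (-0.0793·89.69)²) = √(594.339542 + 50.586476) = 25.3954 km
D: √((0.2205·111.32)² + (-0.0678·89.69)²) = √(602.509062 + 36.978342) = 25.2881 km
E: √((0.0721·111.32)² + (0.2290·89.69)²) = √(64.419437 + 421.850932) = 22.0515 km
F: √((0.1659·111.32)² + (0.0569·89.69)²) = √(341.066581 + 26.044293) = 19.1601 km
G: √((-0.0815·111.32)² + (0.1890·89.69)²) = √(82.311708 + 287.350301) = 19.2266 km
H: √((-0.1243·111.32)² + (0.0049·89.69)²) = √(191.464672 + 0.193144) = 13.8441 km
I: √((-0.0254·111.32)² + (-0.1490·89.69)²) = √(7.994915 + 178.591418) = 13.6597 km
J: √((-0.0267·111.32)² + (0.1664·89.69)²) = √(8.834234 + 222.738193) = 15.2175 km
K: √((-0.1331·111.32)² + (0.0280·89.69)²) = √(219.534362 + 6.306728) = 15.0280 km
L: √((-0.1742·111.32)² + (0.0130·89.69)²) = √(376.047492 + 1.359486) = 19.4270 km
M: √((0.1606·111.32)² + (0.0561·89.69)²) = √(319.622598 + 25.317089) = 18.5726 km
N: √((0.0128·111.32)² + (0.1305·89.69)²) = √(2.030329 + 136.996374) = 11.7910 km
O: √((0.0898·111.32)² + (-0.0403·89.69)²) = √(99.930732 + 13.064661) = 10.6299 km
Sorted: B (8.9295 km) < O (10.6299 km) < N (11.7910 km) < A (13.2179 km) < I (13.6597 km) < H (13.8441 km) < …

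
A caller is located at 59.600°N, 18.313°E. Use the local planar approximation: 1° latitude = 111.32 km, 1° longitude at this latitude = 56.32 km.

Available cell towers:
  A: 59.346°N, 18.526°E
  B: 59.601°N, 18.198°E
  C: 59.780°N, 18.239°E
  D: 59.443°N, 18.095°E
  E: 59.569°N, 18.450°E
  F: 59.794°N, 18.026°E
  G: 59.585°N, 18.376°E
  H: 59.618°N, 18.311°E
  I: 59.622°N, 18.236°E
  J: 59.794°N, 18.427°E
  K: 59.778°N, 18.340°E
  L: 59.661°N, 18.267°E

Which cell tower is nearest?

Distances from 59.600°N, 18.313°E:
A: 30.715 km
B: 6.478 km
C: 20.466 km
D: 21.359 km
E: 8.452 km
F: 26.975 km
G: 3.921 km
H: 2.007 km
I: 4.980 km
J: 22.530 km
K: 19.873 km
L: 7.268 km
Minimum: H at 2.007 km.

H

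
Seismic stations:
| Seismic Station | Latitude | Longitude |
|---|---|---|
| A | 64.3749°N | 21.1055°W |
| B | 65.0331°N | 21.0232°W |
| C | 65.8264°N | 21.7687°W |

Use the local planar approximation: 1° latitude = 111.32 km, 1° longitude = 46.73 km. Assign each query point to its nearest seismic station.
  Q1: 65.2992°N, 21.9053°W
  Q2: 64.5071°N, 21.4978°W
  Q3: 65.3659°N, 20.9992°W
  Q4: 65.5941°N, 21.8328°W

Q1 at 65.2992°N, 21.9053°W:
  A: 109.4708 km
  B: 50.7603 km
  C: 59.0340 km
  → nearest: B (50.7603 km)
Q2 at 64.5071°N, 21.4978°W:
  A: 23.5084 km
  B: 62.6137 km
  C: 147.4091 km
  → nearest: A (23.5084 km)
Q3 at 65.3659°N, 20.9992°W:
  A: 110.4299 km
  B: 37.0643 km
  C: 62.6172 km
  → nearest: B (37.0643 km)
Q4 at 65.5941°N, 21.8328°W:
  A: 139.9120 km
  B: 73.0163 km
  C: 26.0325 km
  → nearest: C (26.0325 km)

Q1→B; Q2→A; Q3→B; Q4→C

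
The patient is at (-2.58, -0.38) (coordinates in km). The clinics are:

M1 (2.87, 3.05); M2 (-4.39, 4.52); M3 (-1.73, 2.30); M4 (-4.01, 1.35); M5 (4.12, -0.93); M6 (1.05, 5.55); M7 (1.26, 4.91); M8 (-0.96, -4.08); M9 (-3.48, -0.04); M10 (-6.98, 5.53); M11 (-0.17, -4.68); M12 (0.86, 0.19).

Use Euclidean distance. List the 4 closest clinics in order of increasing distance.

M9, M4, M3, M12

Distances from (-2.58, -0.38):
M1: 6.44 km
M2: 5.22 km
M3: 2.81 km
M4: 2.24 km
M5: 6.72 km
M6: 6.95 km
M7: 6.54 km
M8: 4.04 km
M9: 0.96 km
M10: 7.37 km
M11: 4.93 km
M12: 3.49 km
Sorted: M9 (0.96 km) < M4 (2.24 km) < M3 (2.81 km) < M12 (3.49 km) < M8 (4.04 km) < M11 (4.93 km) < …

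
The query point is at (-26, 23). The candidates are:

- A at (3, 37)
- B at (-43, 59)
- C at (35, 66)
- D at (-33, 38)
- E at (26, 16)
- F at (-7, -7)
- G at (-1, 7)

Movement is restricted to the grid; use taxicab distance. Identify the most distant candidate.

C

Distances from (-26, 23):
A: |29| + |14| = 29 + 14 = 43
B: |-17| + |36| = 17 + 36 = 53
C: |61| + |43| = 61 + 43 = 104
D: |-7| + |15| = 7 + 15 = 22
E: |52| + |-7| = 52 + 7 = 59
F: |19| + |-30| = 19 + 30 = 49
G: |25| + |-16| = 25 + 16 = 41
Maximum: C at 104.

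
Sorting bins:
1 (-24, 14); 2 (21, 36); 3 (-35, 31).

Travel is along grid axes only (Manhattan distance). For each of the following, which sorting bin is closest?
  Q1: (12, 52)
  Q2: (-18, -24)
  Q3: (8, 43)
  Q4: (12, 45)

Q1→2; Q2→1; Q3→2; Q4→2

Q1 at (12, 52):
  1: |-36| + |-38| = 36 + 38 = 74
  2: |9| + |-16| = 9 + 16 = 25
  3: |-47| + |-21| = 47 + 21 = 68
  → nearest: 2 (25)
Q2 at (-18, -24):
  1: |-6| + |38| = 6 + 38 = 44
  2: |39| + |60| = 39 + 60 = 99
  3: |-17| + |55| = 17 + 55 = 72
  → nearest: 1 (44)
Q3 at (8, 43):
  1: |-32| + |-29| = 32 + 29 = 61
  2: |13| + |-7| = 13 + 7 = 20
  3: |-43| + |-12| = 43 + 12 = 55
  → nearest: 2 (20)
Q4 at (12, 45):
  1: |-36| + |-31| = 36 + 31 = 67
  2: |9| + |-9| = 9 + 9 = 18
  3: |-47| + |-14| = 47 + 14 = 61
  → nearest: 2 (18)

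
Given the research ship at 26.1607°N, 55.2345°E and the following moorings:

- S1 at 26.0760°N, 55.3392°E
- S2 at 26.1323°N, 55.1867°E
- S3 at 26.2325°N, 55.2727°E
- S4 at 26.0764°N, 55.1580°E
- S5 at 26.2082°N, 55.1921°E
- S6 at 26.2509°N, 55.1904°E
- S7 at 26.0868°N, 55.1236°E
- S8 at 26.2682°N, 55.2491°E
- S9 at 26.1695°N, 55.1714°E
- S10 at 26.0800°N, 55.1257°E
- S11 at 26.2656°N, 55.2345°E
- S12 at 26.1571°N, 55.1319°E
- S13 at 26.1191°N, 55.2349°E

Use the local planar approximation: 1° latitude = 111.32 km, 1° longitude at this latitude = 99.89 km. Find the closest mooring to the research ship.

Distances from 26.1607°N, 55.2345°E:
S1: 14.0813 km
S2: 5.7265 km
S3: 8.8569 km
S4: 12.1020 km
S5: 6.7748 km
S6: 10.9649 km
S7: 13.7983 km
S8: 12.0554 km
S9: 6.3787 km
S10: 14.1003 km
S11: 11.6775 km
S12: 10.2565 km
S13: 4.6311 km
Minimum: S13 at 4.6311 km.

S13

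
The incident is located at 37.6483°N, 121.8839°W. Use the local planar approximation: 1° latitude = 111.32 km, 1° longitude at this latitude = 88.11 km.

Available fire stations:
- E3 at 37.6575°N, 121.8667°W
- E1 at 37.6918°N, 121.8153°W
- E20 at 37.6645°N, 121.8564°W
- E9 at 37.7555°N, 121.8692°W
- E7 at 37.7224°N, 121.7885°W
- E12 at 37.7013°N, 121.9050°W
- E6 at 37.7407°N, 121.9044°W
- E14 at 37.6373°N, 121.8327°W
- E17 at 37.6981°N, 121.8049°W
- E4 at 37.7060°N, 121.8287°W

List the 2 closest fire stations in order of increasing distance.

E3, E20

Distances from 37.6483°N, 121.8839°W:
E3: 1.8291 km
E1: 7.7449 km
E20: 3.0205 km
E9: 12.0036 km
E7: 11.7770 km
E12: 6.1859 km
E6: 10.4434 km
E14: 4.6745 km
E17: 8.8986 km
E4: 8.0568 km
Sorted: E3 (1.8291 km) < E20 (3.0205 km) < E14 (4.6745 km) < E12 (6.1859 km) < …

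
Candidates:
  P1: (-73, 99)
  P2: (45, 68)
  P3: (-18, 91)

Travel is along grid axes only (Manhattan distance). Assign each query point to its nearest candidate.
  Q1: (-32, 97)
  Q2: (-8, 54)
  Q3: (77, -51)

Q1→P3; Q2→P3; Q3→P2

Q1 at (-32, 97):
  P1: |-41| + |2| = 41 + 2 = 43
  P2: |77| + |-29| = 77 + 29 = 106
  P3: |14| + |-6| = 14 + 6 = 20
  → nearest: P3 (20)
Q2 at (-8, 54):
  P1: |-65| + |45| = 65 + 45 = 110
  P2: |53| + |14| = 53 + 14 = 67
  P3: |-10| + |37| = 10 + 37 = 47
  → nearest: P3 (47)
Q3 at (77, -51):
  P1: |-150| + |150| = 150 + 150 = 300
  P2: |-32| + |119| = 32 + 119 = 151
  P3: |-95| + |142| = 95 + 142 = 237
  → nearest: P2 (151)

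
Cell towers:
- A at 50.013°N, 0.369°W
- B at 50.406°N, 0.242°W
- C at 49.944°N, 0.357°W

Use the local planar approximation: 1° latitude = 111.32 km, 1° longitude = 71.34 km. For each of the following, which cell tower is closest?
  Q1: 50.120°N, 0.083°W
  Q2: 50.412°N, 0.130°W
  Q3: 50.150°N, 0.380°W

Q1→A; Q2→B; Q3→A

Q1 at 50.120°N, 0.083°W:
  A: 23.626 km
  B: 33.798 km
  C: 27.676 km
  → nearest: A (23.626 km)
Q2 at 50.412°N, 0.130°W:
  A: 47.577 km
  B: 8.018 km
  C: 54.557 km
  → nearest: B (8.018 km)
Q3 at 50.150°N, 0.380°W:
  A: 15.271 km
  B: 30.151 km
  C: 22.991 km
  → nearest: A (15.271 km)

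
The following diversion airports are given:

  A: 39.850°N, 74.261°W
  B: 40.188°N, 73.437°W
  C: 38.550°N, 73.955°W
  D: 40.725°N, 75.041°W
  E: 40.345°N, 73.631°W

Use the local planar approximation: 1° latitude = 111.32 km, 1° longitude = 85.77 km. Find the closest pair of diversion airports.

B and E

Pairwise distances:
A–B: 80.066 km
A–C: 147.077 km
A–D: 118.167 km
A–E: 77.176 km
B–C: 187.677 km
B–D: 150.001 km
B–E: 24.131 km
C–D: 259.420 km
C–E: 201.743 km
D–E: 128.121 km
Closest pair: B–E at 24.131 km.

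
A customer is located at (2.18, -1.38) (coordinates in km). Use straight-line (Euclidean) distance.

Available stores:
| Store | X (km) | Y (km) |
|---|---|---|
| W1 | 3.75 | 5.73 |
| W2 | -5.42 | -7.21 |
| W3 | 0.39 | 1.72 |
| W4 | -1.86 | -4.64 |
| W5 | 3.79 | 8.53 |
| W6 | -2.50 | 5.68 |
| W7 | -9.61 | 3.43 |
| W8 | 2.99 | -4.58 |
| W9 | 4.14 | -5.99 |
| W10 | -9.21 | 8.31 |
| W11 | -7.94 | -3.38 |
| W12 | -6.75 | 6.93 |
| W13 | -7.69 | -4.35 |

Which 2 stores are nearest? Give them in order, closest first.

Distances from (2.18, -1.38):
W1: √((1.57)² + (7.11)²) = √(2.4649 + 50.5521) = 7.28 km
W2: √((-7.60)² + (-5.83)²) = √(57.7600 + 33.9889) = 9.58 km
W3: √((-1.79)² + (3.10)²) = √(3.2041 + 9.6100) = 3.58 km
W4: √((-4.04)² + (-3.26)²) = √(16.3216 + 10.6276) = 5.19 km
W5: √((1.61)² + (9.91)²) = √(2.5921 + 98.2081) = 10.04 km
W6: √((-4.68)² + (7.06)²) = √(21.9024 + 49.8436) = 8.47 km
W7: √((-11.79)² + (4.81)²) = √(139.0041 + 23.1361) = 12.73 km
W8: √((0.81)² + (-3.20)²) = √(0.6561 + 10.2400) = 3.30 km
W9: √((1.96)² + (-4.61)²) = √(3.8416 + 21.2521) = 5.01 km
W10: √((-11.39)² + (9.69)²) = √(129.7321 + 93.8961) = 14.95 km
W11: √((-10.12)² + (-2.00)²) = √(102.4144 + 4.0000) = 10.32 km
W12: √((-8.93)² + (8.31)²) = √(79.7449 + 69.0561) = 12.20 km
W13: √((-9.87)² + (-2.97)²) = √(97.4169 + 8.8209) = 10.31 km
Sorted: W8 (3.30 km) < W3 (3.58 km) < W9 (5.01 km) < W4 (5.19 km) < …

W8, W3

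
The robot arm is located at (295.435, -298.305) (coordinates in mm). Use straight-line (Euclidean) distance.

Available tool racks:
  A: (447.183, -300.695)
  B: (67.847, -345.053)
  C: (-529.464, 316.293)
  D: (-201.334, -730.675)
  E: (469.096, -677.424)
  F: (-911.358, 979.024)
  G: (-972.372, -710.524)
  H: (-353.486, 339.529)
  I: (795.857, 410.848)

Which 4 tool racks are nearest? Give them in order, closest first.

A, B, E, D

Distances from (295.435, -298.305):
A: √((151.748)² + (-2.390)²) = √(23027.45550 + 5.71210) = 151.767 mm
B: √((-227.588)² + (-46.748)²) = √(51796.29774 + 2185.37550) = 232.340 mm
C: √((-824.899)² + (614.598)²) = √(680458.36020 + 377730.70160) = 1028.683 mm
D: √((-496.769)² + (-432.370)²) = √(246779.43936 + 186943.81690) = 658.577 mm
E: √((173.661)² + (-379.119)²) = √(30158.14292 + 143731.21616) = 417.000 mm
F: √((-1206.793)² + (1277.329)²) = √(1456349.34485 + 1631569.37424) = 1757.247 mm
G: √((-1267.807)² + (-412.219)²) = √(1607334.58925 + 169924.50396) = 1333.139 mm
H: √((-648.921)² + (637.834)²) = √(421098.46424 + 406832.21156) = 909.907 mm
I: √((500.422)² + (709.153)²) = √(250422.17808 + 502897.97741) = 867.940 mm
Sorted: A (151.767 mm) < B (232.340 mm) < E (417.000 mm) < D (658.577 mm) < I (867.940 mm) < H (909.907 mm) < …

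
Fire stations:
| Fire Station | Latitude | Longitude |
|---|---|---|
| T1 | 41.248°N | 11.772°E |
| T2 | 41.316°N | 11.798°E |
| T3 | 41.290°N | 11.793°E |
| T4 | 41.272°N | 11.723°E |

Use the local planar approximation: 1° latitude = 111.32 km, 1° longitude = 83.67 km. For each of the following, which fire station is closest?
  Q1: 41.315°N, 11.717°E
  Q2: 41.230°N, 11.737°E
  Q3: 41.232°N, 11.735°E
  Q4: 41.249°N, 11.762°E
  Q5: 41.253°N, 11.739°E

Q1→T4; Q2→T1; Q3→T1; Q4→T1; Q5→T4

Q1 at 41.315°N, 11.717°E:
  T1: 8.764 km
  T2: 6.778 km
  T3: 6.941 km
  T4: 4.813 km
  → nearest: T4 (4.813 km)
Q2 at 41.230°N, 11.737°E:
  T1: 3.548 km
  T2: 10.849 km
  T3: 8.159 km
  T4: 4.820 km
  → nearest: T1 (3.548 km)
Q3 at 41.232°N, 11.735°E:
  T1: 3.572 km
  T2: 10.734 km
  T3: 8.077 km
  T4: 4.565 km
  → nearest: T1 (3.572 km)
Q4 at 41.249°N, 11.762°E:
  T1: 0.844 km
  T2: 8.044 km
  T3: 5.250 km
  T4: 4.148 km
  → nearest: T1 (0.844 km)
Q5 at 41.253°N, 11.739°E:
  T1: 2.817 km
  T2: 8.576 km
  T3: 6.114 km
  T4: 2.503 km
  → nearest: T4 (2.503 km)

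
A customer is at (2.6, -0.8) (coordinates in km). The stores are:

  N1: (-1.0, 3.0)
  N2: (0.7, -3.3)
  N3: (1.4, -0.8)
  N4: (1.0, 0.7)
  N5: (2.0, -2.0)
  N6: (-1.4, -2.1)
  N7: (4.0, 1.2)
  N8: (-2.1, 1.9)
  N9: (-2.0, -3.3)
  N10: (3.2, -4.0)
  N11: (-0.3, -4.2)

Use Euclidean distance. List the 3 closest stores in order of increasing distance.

N3, N5, N4

Distances from (2.6, -0.8):
N1: √((-3.6)² + (3.8)²) = √(12.9600 + 14.4400) = 5.23 km
N2: √((-1.9)² + (-2.5)²) = √(3.6100 + 6.2500) = 3.14 km
N3: √((-1.2)² + (0.0)²) = √(1.4400 + 0.0000) = 1.20 km
N4: √((-1.6)² + (1.5)²) = √(2.5600 + 2.2500) = 2.19 km
N5: √((-0.6)² + (-1.2)²) = √(0.3600 + 1.4400) = 1.34 km
N6: √((-4.0)² + (-1.3)²) = √(16.0000 + 1.6900) = 4.21 km
N7: √((1.4)² + (2.0)²) = √(1.9600 + 4.0000) = 2.44 km
N8: √((-4.7)² + (2.7)²) = √(22.0900 + 7.2900) = 5.42 km
N9: √((-4.6)² + (-2.5)²) = √(21.1600 + 6.2500) = 5.24 km
N10: √((0.6)² + (-3.2)²) = √(0.3600 + 10.2400) = 3.26 km
N11: √((-2.9)² + (-3.4)²) = √(8.4100 + 11.5600) = 4.47 km
Sorted: N3 (1.20 km) < N5 (1.34 km) < N4 (2.19 km) < N7 (2.44 km) < N2 (3.14 km) < …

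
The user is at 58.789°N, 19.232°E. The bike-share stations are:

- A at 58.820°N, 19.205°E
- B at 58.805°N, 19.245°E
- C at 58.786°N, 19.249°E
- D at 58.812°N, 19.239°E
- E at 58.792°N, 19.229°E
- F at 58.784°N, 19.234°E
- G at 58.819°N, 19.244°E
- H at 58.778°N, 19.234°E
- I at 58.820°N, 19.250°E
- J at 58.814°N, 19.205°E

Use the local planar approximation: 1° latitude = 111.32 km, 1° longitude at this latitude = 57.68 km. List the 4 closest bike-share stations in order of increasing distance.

Distances from 58.789°N, 19.232°E:
A: 3.786 km
B: 1.933 km
C: 1.036 km
D: 2.592 km
E: 0.376 km
F: 0.568 km
G: 3.411 km
H: 1.230 km
I: 3.604 km
J: 3.189 km
Sorted: E (0.376 km) < F (0.568 km) < C (1.036 km) < H (1.230 km) < B (1.933 km) < D (2.592 km) < …

E, F, C, H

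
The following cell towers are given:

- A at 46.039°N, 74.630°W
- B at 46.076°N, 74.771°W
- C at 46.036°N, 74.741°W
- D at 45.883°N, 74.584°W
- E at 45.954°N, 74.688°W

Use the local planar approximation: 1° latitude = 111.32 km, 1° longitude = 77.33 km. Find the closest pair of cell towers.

B and C

Pairwise distances:
B–C: √((-0.040·111.32)² + (0.030·77.33)²) = √(19.82743 + 5.38194) = 5.021 km
A–C: √((-0.003·111.32)² + (-0.111·77.33)²) = √(0.11153 + 73.67870) = 8.590 km
C–E: √((-0.082·111.32)² + (0.053·77.33)²) = √(83.32477 + 16.79762) = 10.006 km
A–E: √((-0.085·111.32)² + (-0.058·77.33)²) = √(89.53323 + 20.11648) = 10.471 km
D–E: √((0.071·111.32)² + (-0.104·77.33)²) = √(62.46879 + 64.67891) = 11.276 km
A–B: √((0.037·111.32)² + (-0.141·77.33)²) = √(16.96484 + 118.88697) = 11.656 km
B–E: √((-0.122·111.32)² + (0.083·77.33)²) = √(184.44465 + 41.19573) = 15.021 km
A–D: √((-0.156·111.32)² + (0.046·77.33)²) = √(301.57518 + 12.65353) = 17.726 km
C–D: √((-0.153·111.32)² + (0.157·77.33)²) = √(290.08766 + 147.39927) = 20.916 km
B–D: √((-0.193·111.32)² + (0.187·77.33)²) = √(461.59491 + 209.11213) = 25.898 km
Closest pair: B–C at 5.021 km.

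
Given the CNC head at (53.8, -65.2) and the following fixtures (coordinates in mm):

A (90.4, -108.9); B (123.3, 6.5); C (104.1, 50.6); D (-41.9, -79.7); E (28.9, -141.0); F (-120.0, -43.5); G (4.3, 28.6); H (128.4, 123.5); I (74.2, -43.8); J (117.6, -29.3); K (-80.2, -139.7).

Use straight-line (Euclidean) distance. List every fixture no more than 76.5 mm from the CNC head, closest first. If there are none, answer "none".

Distances from (53.8, -65.2):
A: √((36.6)² + (-43.7)²) = √(1339.560 + 1909.690) = 57.0 mm
B: √((69.5)² + (71.7)²) = √(4830.250 + 5140.890) = 99.9 mm
C: √((50.3)² + (115.8)²) = √(2530.090 + 13409.640) = 126.3 mm
D: √((-95.7)² + (-14.5)²) = √(9158.490 + 210.250) = 96.8 mm
E: √((-24.9)² + (-75.8)²) = √(620.010 + 5745.640) = 79.8 mm
F: √((-173.8)² + (21.7)²) = √(30206.440 + 470.890) = 175.1 mm
G: √((-49.5)² + (93.8)²) = √(2450.250 + 8798.440) = 106.1 mm
H: √((74.6)² + (188.7)²) = √(5565.160 + 35607.690) = 202.9 mm
I: √((20.4)² + (21.4)²) = √(416.160 + 457.960) = 29.6 mm
J: √((63.8)² + (35.9)²) = √(4070.440 + 1288.810) = 73.2 mm
K: √((-134.0)² + (-74.5)²) = √(17956.000 + 5550.250) = 153.3 mm
Threshold 76.5 mm: I (29.6 mm), A (57.0 mm), J (73.2 mm) are within range.

I, A, J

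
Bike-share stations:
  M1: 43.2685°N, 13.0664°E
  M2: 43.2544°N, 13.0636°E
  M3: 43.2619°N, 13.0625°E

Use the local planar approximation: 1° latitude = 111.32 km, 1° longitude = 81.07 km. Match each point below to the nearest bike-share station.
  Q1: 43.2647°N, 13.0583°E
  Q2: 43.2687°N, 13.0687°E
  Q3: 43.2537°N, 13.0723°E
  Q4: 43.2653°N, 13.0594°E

Q1→M3; Q2→M1; Q3→M2; Q4→M3

Q1 at 43.2647°N, 13.0583°E:
  M1: 0.7811 km
  M2: 1.2245 km
  M3: 0.4616 km
  → nearest: M3 (0.4616 km)
Q2 at 43.2687°N, 13.0687°E:
  M1: 0.1878 km
  M2: 1.6447 km
  M3: 0.9087 km
  → nearest: M1 (0.1878 km)
Q3 at 43.2537°N, 13.0723°E:
  M1: 1.7156 km
  M2: 0.7096 km
  M3: 1.2101 km
  → nearest: M2 (0.7096 km)
Q4 at 43.2653°N, 13.0594°E:
  M1: 0.6700 km
  M2: 1.2603 km
  M3: 0.4543 km
  → nearest: M3 (0.4543 km)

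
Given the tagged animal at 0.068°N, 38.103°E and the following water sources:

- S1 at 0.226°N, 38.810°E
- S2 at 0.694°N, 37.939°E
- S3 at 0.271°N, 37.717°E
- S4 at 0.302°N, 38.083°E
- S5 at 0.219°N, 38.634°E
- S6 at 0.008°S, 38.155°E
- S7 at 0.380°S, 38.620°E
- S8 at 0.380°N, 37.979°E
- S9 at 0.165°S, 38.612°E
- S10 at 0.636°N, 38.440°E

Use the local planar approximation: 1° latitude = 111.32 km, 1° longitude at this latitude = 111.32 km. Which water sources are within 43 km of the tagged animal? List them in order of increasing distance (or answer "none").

Distances from 0.068°N, 38.103°E:
S1: √((0.158·111.32)² + (0.707·111.32)²) = √(309.35744 + 6194.19999) = 80.645 km
S2: √((0.626·111.32)² + (-0.164·111.32)²) = √(4856.18320 + 333.29906) = 72.038 km
S3: √((0.203·111.32)² + (-0.386·111.32)²) = √(510.66780 + 1846.37965) = 48.549 km
S4: √((0.234·111.32)² + (-0.020·111.32)²) = √(678.54415 + 4.95686) = 26.144 km
S5: √((0.151·111.32)² + (0.531·111.32)²) = √(282.55324 + 3494.10086) = 61.454 km
S6: √((-0.076·111.32)² + (0.052·111.32)²) = √(71.57701 + 33.50835) = 10.251 km
S7: √((-0.448·111.32)² + (0.517·111.32)²) = √(2487.15255 + 3312.28335) = 76.154 km
S8: √((0.312·111.32)² + (-0.124·111.32)²) = √(1206.30071 + 190.54158) = 37.374 km
S9: √((-0.233·111.32)² + (0.509·111.32)²) = √(672.75702 + 3210.56865) = 62.316 km
S10: √((0.568·111.32)² + (0.337·111.32)²) = √(3998.00255 + 1407.36322) = 73.521 km
Threshold 43 km: S6 (10.251 km), S4 (26.144 km), S8 (37.374 km) are within range.

S6, S4, S8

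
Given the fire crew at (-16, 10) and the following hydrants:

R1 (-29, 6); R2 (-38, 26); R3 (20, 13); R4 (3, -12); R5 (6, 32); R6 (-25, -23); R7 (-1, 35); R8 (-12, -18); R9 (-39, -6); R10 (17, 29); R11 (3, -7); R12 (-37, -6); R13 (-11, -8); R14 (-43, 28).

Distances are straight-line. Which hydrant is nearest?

Distances from (-16, 10):
R1: √((-13)² + (-4)²) = √(169.000 + 16.000) = 13.6
R2: √((-22)² + (16)²) = √(484.000 + 256.000) = 27.2
R3: √((36)² + (3)²) = √(1296.000 + 9.000) = 36.1
R4: √((19)² + (-22)²) = √(361.000 + 484.000) = 29.1
R5: √((22)² + (22)²) = √(484.000 + 484.000) = 31.1
R6: √((-9)² + (-33)²) = √(81.000 + 1089.000) = 34.2
R7: √((15)² + (25)²) = √(225.000 + 625.000) = 29.2
R8: √((4)² + (-28)²) = √(16.000 + 784.000) = 28.3
R9: √((-23)² + (-16)²) = √(529.000 + 256.000) = 28.0
R10: √((33)² + (19)²) = √(1089.000 + 361.000) = 38.1
R11: √((19)² + (-17)²) = √(361.000 + 289.000) = 25.5
R12: √((-21)² + (-16)²) = √(441.000 + 256.000) = 26.4
R13: √((5)² + (-18)²) = √(25.000 + 324.000) = 18.7
R14: √((-27)² + (18)²) = √(729.000 + 324.000) = 32.4
Minimum: R1 at 13.6.

R1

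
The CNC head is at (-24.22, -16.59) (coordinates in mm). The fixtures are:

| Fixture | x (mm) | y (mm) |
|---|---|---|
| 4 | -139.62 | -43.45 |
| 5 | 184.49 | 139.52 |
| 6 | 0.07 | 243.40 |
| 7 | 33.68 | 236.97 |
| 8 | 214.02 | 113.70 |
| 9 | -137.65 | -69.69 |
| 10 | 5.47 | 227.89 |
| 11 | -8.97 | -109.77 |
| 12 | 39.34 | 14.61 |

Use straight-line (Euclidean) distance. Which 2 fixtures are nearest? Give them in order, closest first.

Distances from (-24.22, -16.59):
4: 118.48 mm
5: 260.63 mm
6: 261.12 mm
7: 260.09 mm
8: 271.54 mm
9: 125.24 mm
10: 246.28 mm
11: 94.42 mm
12: 70.80 mm
Sorted: 12 (70.80 mm) < 11 (94.42 mm) < 4 (118.48 mm) < 9 (125.24 mm) < …

12, 11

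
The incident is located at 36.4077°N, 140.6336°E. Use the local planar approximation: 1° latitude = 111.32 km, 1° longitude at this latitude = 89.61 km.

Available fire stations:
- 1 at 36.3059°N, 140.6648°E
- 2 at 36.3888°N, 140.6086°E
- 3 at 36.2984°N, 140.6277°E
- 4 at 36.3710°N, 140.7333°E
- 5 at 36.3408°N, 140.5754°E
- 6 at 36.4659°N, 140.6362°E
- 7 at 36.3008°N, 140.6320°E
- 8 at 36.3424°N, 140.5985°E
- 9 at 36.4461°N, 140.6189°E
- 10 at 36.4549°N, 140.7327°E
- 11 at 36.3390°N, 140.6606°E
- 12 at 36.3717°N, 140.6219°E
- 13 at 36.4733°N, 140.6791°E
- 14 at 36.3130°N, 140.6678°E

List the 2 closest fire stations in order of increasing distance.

Distances from 36.4077°N, 140.6336°E:
1: √((-0.1018·111.32)² + (0.0312·89.61)²) = √(128.422746 + 7.816677) = 11.6722 km
2: √((-0.0189·111.32)² + (-0.0250·89.61)²) = √(4.426597 + 5.018720) = 3.0733 km
3: √((-0.1093·111.32)² + (-0.0059·89.61)²) = √(148.042605 + 0.279523) = 12.1788 km
4: √((-0.0367·111.32)² + (0.0997·89.61)²) = √(16.690853 + 79.818447) = 9.8239 km
5: √((-0.0669·111.32)² + (-0.0582·89.61)²) = √(55.462396 + 27.199375) = 9.0919 km
6: √((0.0582·111.32)² + (0.0026·89.61)²) = √(41.975160 + 0.054282) = 6.4830 km
7: √((-0.1069·111.32)² + (-0.0016·89.61)²) = √(141.612570 + 0.020557) = 11.9010 km
8: √((-0.0653·111.32)² + (-0.0351·89.61)²) = √(52.841210 + 9.892981) = 7.9205 km
9: √((0.0384·111.32)² + (-0.0147·89.61)²) = √(18.272957 + 1.735192) = 4.4730 km
10: √((0.0472·111.32)² + (0.0991·89.61)²) = √(27.607711 + 78.860634) = 10.3183 km
11: √((-0.0687·111.32)² + (0.0270·89.61)²) = √(58.487071 + 5.853835) = 8.0213 km
12: √((-0.0360·111.32)² + (-0.0117·89.61)²) = √(16.060217 + 1.099220) = 4.1424 km
13: √((0.0656·111.32)² + (0.0455·89.61)²) = √(53.327850 + 16.624008) = 8.3637 km
14: √((-0.0947·111.32)² + (0.0342·89.61)²) = √(111.133848 + 9.392153) = 10.9784 km
Sorted: 2 (3.0733 km) < 12 (4.1424 km) < 9 (4.4730 km) < 6 (6.4830 km) < …

2, 12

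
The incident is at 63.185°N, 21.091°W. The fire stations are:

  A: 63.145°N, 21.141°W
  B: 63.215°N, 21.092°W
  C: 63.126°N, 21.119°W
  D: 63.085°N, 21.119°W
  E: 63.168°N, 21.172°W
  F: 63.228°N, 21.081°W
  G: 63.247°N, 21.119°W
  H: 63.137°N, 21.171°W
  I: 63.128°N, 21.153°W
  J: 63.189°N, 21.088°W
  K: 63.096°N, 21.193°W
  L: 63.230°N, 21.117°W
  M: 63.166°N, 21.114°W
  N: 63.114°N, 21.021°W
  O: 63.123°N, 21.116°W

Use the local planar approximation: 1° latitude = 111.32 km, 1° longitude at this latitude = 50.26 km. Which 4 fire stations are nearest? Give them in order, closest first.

Distances from 63.185°N, 21.091°W:
A: √((-0.040·111.32)² + (-0.050·50.26)²) = √(19.82743 + 6.31517) = 5.113 km
B: √((0.030·111.32)² + (-0.001·50.26)²) = √(11.15293 + 0.00253) = 3.340 km
C: √((-0.059·111.32)² + (-0.028·50.26)²) = √(43.13705 + 1.98044) = 6.717 km
D: √((-0.100·111.32)² + (-0.028·50.26)²) = √(123.92142 + 1.98044) = 11.221 km
E: √((-0.017·111.32)² + (-0.081·50.26)²) = √(3.58133 + 16.57353) = 4.489 km
F: √((0.043·111.32)² + (0.010·50.26)²) = √(22.91307 + 0.25261) = 4.813 km
G: √((0.062·111.32)² + (-0.028·50.26)²) = √(47.63540 + 1.98044) = 7.044 km
H: √((-0.048·111.32)² + (-0.080·50.26)²) = √(28.55150 + 16.16683) = 6.687 km
I: √((-0.057·111.32)² + (-0.062·50.26)²) = √(40.26207 + 9.71020) = 7.069 km
J: √((0.004·111.32)² + (0.003·50.26)²) = √(0.19827 + 0.02273) = 0.470 km
K: √((-0.089·111.32)² + (-0.102·50.26)²) = √(98.15816 + 26.28121) = 11.155 km
L: √((0.045·111.32)² + (-0.026·50.26)²) = √(25.09409 + 1.70762) = 5.177 km
M: √((-0.019·111.32)² + (-0.023·50.26)²) = √(4.47356 + 1.33629) = 2.410 km
N: √((-0.071·111.32)² + (0.070·50.26)²) = √(62.46879 + 12.37773) = 8.651 km
O: √((-0.062·111.32)² + (-0.025·50.26)²) = √(47.63540 + 1.57879) = 7.015 km
Sorted: J (0.470 km) < M (2.410 km) < B (3.340 km) < E (4.489 km) < F (4.813 km) < A (5.113 km) < …

J, M, B, E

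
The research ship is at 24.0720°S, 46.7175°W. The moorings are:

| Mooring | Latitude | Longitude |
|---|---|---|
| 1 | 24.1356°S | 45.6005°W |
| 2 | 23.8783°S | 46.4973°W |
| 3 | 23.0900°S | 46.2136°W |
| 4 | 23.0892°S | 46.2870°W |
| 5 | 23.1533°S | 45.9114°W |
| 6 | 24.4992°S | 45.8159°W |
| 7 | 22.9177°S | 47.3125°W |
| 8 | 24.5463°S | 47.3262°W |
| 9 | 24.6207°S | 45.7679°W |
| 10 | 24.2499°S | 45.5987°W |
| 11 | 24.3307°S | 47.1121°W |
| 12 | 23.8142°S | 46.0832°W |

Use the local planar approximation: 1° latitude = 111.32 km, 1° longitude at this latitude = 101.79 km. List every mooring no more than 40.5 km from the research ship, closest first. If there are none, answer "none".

Distances from 24.0720°S, 46.7175°W:
1: √((-0.0636·111.32)² + (1.1170·101.79)²) = √(50.125720 + 12927.560382) = 113.9196 km
2: √((0.1937·111.32)² + (0.2202·101.79)²) = √(464.949341 + 502.394479) = 31.1022 km
3: √((0.9820·111.32)² + (0.5039·101.79)²) = √(11950.040328 + 2630.867315) = 120.7514 km
4: √((0.9828·111.32)² + (0.4305·101.79)²) = √(11969.518793 + 1920.244546) = 117.8548 km
5: √((0.9187·111.32)² + (0.8061·101.79)²) = √(10459.088265 + 6732.681516) = 131.1174 km
6: √((-0.4272·111.32)² + (0.9016·101.79)²) = √(2261.564005 + 8422.442113) = 103.3635 km
7: √((1.1543·111.32)² + (-0.5950·101.79)²) = √(16511.395743 + 3668.125282) = 142.0546 km
8: √((-0.4743·111.32)² + (-0.6087·101.79)²) = √(2787.742426 + 3838.988686) = 81.4047 km
9: √((-0.5487·111.32)² + (0.9496·101.79)²) = √(3730.923255 + 9343.113843) = 114.3418 km
10: √((-0.1779·111.32)² + (1.1188·101.79)²) = √(392.191603 + 12969.258427) = 115.5917 km
11: √((-0.2587·111.32)² + (-0.3946·101.79)²) = √(829.352681 + 1613.334387) = 49.4235 km
12: √((0.2578·111.32)² + (0.6343·101.79)²) = √(823.592193 + 4168.690490) = 70.6561 km
Threshold 40.5 km: 2 (31.1022 km) is within range.

2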